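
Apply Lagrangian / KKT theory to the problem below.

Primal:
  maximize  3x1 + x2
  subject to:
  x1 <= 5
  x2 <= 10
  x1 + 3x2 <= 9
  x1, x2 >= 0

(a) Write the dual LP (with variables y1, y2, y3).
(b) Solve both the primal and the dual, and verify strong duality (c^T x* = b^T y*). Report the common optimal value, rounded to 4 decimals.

The standard primal-dual pair for 'max c^T x s.t. A x <= b, x >= 0' is:
  Dual:  min b^T y  s.t.  A^T y >= c,  y >= 0.

So the dual LP is:
  minimize  5y1 + 10y2 + 9y3
  subject to:
    y1 + y3 >= 3
    y2 + 3y3 >= 1
    y1, y2, y3 >= 0

Solving the primal: x* = (5, 1.3333).
  primal value c^T x* = 16.3333.
Solving the dual: y* = (2.6667, 0, 0.3333).
  dual value b^T y* = 16.3333.
Strong duality: c^T x* = b^T y*. Confirmed.

16.3333


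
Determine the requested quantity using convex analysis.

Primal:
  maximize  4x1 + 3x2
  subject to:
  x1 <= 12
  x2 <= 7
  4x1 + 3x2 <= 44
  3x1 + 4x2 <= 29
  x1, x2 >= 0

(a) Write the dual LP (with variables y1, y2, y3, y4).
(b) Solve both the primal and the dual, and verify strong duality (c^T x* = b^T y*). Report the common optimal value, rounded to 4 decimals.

The standard primal-dual pair for 'max c^T x s.t. A x <= b, x >= 0' is:
  Dual:  min b^T y  s.t.  A^T y >= c,  y >= 0.

So the dual LP is:
  minimize  12y1 + 7y2 + 44y3 + 29y4
  subject to:
    y1 + 4y3 + 3y4 >= 4
    y2 + 3y3 + 4y4 >= 3
    y1, y2, y3, y4 >= 0

Solving the primal: x* = (9.6667, 0).
  primal value c^T x* = 38.6667.
Solving the dual: y* = (0, 0, 0, 1.3333).
  dual value b^T y* = 38.6667.
Strong duality: c^T x* = b^T y*. Confirmed.

38.6667


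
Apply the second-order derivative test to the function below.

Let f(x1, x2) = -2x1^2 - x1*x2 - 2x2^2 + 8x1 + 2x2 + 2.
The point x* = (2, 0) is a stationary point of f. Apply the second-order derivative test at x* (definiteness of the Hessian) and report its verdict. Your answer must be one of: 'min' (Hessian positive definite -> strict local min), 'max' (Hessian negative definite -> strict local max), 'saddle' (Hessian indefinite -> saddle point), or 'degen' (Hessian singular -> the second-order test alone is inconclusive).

Compute the Hessian H = grad^2 f:
  H = [[-4, -1], [-1, -4]]
Verify stationarity: grad f(x*) = H x* + g = (0, 0).
Eigenvalues of H: -5, -3.
Both eigenvalues < 0, so H is negative definite -> x* is a strict local max.

max


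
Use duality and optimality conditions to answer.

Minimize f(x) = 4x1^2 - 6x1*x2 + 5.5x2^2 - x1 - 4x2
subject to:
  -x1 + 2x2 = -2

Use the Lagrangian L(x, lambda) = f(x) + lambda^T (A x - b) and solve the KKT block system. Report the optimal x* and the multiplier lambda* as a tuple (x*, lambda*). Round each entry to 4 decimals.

Form the Lagrangian:
  L(x, lambda) = (1/2) x^T Q x + c^T x + lambda^T (A x - b)
Stationarity (grad_x L = 0): Q x + c + A^T lambda = 0.
Primal feasibility: A x = b.

This gives the KKT block system:
  [ Q   A^T ] [ x     ]   [-c ]
  [ A    0  ] [ lambda ] = [ b ]

Solving the linear system:
  x*      = (0.5263, -0.7368)
  lambda* = (7.6316)
  f(x*)   = 8.8421

x* = (0.5263, -0.7368), lambda* = (7.6316)


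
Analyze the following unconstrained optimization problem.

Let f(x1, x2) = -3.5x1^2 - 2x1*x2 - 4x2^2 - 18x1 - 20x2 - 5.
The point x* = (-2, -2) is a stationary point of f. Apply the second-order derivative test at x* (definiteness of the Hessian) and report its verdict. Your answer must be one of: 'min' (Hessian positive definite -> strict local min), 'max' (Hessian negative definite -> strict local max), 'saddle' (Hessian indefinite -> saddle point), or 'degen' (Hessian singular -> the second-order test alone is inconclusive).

Compute the Hessian H = grad^2 f:
  H = [[-7, -2], [-2, -8]]
Verify stationarity: grad f(x*) = H x* + g = (0, 0).
Eigenvalues of H: -9.5616, -5.4384.
Both eigenvalues < 0, so H is negative definite -> x* is a strict local max.

max


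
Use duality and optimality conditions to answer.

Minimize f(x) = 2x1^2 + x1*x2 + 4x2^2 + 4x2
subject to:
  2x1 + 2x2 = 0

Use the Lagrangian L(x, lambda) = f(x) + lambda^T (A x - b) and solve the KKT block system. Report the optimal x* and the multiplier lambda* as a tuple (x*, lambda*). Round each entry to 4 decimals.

Form the Lagrangian:
  L(x, lambda) = (1/2) x^T Q x + c^T x + lambda^T (A x - b)
Stationarity (grad_x L = 0): Q x + c + A^T lambda = 0.
Primal feasibility: A x = b.

This gives the KKT block system:
  [ Q   A^T ] [ x     ]   [-c ]
  [ A    0  ] [ lambda ] = [ b ]

Solving the linear system:
  x*      = (0.4, -0.4)
  lambda* = (-0.6)
  f(x*)   = -0.8

x* = (0.4, -0.4), lambda* = (-0.6)


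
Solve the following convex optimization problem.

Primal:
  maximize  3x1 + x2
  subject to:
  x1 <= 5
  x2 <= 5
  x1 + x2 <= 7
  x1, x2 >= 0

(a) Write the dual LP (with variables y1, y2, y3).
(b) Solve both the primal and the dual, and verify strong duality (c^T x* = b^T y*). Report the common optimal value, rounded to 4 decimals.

The standard primal-dual pair for 'max c^T x s.t. A x <= b, x >= 0' is:
  Dual:  min b^T y  s.t.  A^T y >= c,  y >= 0.

So the dual LP is:
  minimize  5y1 + 5y2 + 7y3
  subject to:
    y1 + y3 >= 3
    y2 + y3 >= 1
    y1, y2, y3 >= 0

Solving the primal: x* = (5, 2).
  primal value c^T x* = 17.
Solving the dual: y* = (2, 0, 1).
  dual value b^T y* = 17.
Strong duality: c^T x* = b^T y*. Confirmed.

17


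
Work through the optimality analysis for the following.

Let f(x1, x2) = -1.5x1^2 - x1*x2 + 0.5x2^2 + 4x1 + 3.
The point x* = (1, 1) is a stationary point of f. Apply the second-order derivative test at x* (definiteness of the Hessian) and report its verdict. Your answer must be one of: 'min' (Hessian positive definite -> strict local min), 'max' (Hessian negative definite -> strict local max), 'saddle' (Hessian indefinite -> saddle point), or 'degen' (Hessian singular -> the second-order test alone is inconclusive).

Compute the Hessian H = grad^2 f:
  H = [[-3, -1], [-1, 1]]
Verify stationarity: grad f(x*) = H x* + g = (0, 0).
Eigenvalues of H: -3.2361, 1.2361.
Eigenvalues have mixed signs, so H is indefinite -> x* is a saddle point.

saddle


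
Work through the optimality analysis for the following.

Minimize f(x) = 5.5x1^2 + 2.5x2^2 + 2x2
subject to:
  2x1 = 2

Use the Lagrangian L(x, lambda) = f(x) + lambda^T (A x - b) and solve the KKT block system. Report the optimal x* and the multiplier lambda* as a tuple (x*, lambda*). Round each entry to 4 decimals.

Form the Lagrangian:
  L(x, lambda) = (1/2) x^T Q x + c^T x + lambda^T (A x - b)
Stationarity (grad_x L = 0): Q x + c + A^T lambda = 0.
Primal feasibility: A x = b.

This gives the KKT block system:
  [ Q   A^T ] [ x     ]   [-c ]
  [ A    0  ] [ lambda ] = [ b ]

Solving the linear system:
  x*      = (1, -0.4)
  lambda* = (-5.5)
  f(x*)   = 5.1

x* = (1, -0.4), lambda* = (-5.5)


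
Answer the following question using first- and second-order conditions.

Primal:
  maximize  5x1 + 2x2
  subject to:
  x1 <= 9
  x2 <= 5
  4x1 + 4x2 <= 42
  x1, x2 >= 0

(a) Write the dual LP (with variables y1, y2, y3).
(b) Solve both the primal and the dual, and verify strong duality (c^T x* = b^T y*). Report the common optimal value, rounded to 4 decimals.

The standard primal-dual pair for 'max c^T x s.t. A x <= b, x >= 0' is:
  Dual:  min b^T y  s.t.  A^T y >= c,  y >= 0.

So the dual LP is:
  minimize  9y1 + 5y2 + 42y3
  subject to:
    y1 + 4y3 >= 5
    y2 + 4y3 >= 2
    y1, y2, y3 >= 0

Solving the primal: x* = (9, 1.5).
  primal value c^T x* = 48.
Solving the dual: y* = (3, 0, 0.5).
  dual value b^T y* = 48.
Strong duality: c^T x* = b^T y*. Confirmed.

48


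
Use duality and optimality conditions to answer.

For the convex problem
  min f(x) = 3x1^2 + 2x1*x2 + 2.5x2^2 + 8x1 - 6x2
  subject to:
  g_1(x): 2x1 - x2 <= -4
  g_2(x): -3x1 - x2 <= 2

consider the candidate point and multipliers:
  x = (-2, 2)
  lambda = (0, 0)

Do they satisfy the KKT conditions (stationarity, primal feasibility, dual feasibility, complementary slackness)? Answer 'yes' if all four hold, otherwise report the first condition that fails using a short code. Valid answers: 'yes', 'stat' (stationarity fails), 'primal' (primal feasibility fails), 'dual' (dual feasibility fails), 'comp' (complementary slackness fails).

Gradient of f: grad f(x) = Q x + c = (0, 0)
Constraint values g_i(x) = a_i^T x - b_i:
  g_1((-2, 2)) = -2
  g_2((-2, 2)) = 2
Stationarity residual: grad f(x) + sum_i lambda_i a_i = (0, 0)
  -> stationarity OK
Primal feasibility (all g_i <= 0): FAILS
Dual feasibility (all lambda_i >= 0): OK
Complementary slackness (lambda_i * g_i(x) = 0 for all i): OK

Verdict: the first failing condition is primal_feasibility -> primal.

primal


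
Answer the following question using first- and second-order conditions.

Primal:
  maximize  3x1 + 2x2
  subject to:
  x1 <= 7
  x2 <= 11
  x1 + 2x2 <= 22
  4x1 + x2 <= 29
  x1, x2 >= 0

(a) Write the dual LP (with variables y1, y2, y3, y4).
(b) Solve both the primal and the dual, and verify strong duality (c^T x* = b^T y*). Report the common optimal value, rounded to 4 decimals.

The standard primal-dual pair for 'max c^T x s.t. A x <= b, x >= 0' is:
  Dual:  min b^T y  s.t.  A^T y >= c,  y >= 0.

So the dual LP is:
  minimize  7y1 + 11y2 + 22y3 + 29y4
  subject to:
    y1 + y3 + 4y4 >= 3
    y2 + 2y3 + y4 >= 2
    y1, y2, y3, y4 >= 0

Solving the primal: x* = (5.1429, 8.4286).
  primal value c^T x* = 32.2857.
Solving the dual: y* = (0, 0, 0.7143, 0.5714).
  dual value b^T y* = 32.2857.
Strong duality: c^T x* = b^T y*. Confirmed.

32.2857


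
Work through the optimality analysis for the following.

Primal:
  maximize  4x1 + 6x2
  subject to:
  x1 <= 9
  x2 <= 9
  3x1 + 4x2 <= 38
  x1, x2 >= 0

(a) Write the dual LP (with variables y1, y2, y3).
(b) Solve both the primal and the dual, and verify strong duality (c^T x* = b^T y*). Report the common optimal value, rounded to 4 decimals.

The standard primal-dual pair for 'max c^T x s.t. A x <= b, x >= 0' is:
  Dual:  min b^T y  s.t.  A^T y >= c,  y >= 0.

So the dual LP is:
  minimize  9y1 + 9y2 + 38y3
  subject to:
    y1 + 3y3 >= 4
    y2 + 4y3 >= 6
    y1, y2, y3 >= 0

Solving the primal: x* = (0.6667, 9).
  primal value c^T x* = 56.6667.
Solving the dual: y* = (0, 0.6667, 1.3333).
  dual value b^T y* = 56.6667.
Strong duality: c^T x* = b^T y*. Confirmed.

56.6667


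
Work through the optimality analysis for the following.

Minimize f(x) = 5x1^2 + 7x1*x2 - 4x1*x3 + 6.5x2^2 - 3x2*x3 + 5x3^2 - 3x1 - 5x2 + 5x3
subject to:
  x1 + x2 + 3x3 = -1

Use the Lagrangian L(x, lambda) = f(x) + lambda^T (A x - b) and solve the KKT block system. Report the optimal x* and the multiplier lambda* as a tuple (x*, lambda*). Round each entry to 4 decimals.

Form the Lagrangian:
  L(x, lambda) = (1/2) x^T Q x + c^T x + lambda^T (A x - b)
Stationarity (grad_x L = 0): Q x + c + A^T lambda = 0.
Primal feasibility: A x = b.

This gives the KKT block system:
  [ Q   A^T ] [ x     ]   [-c ]
  [ A    0  ] [ lambda ] = [ b ]

Solving the linear system:
  x*      = (-0.1043, 0.3504, -0.4154)
  lambda* = (-0.0709)
  f(x*)   = -1.7933

x* = (-0.1043, 0.3504, -0.4154), lambda* = (-0.0709)


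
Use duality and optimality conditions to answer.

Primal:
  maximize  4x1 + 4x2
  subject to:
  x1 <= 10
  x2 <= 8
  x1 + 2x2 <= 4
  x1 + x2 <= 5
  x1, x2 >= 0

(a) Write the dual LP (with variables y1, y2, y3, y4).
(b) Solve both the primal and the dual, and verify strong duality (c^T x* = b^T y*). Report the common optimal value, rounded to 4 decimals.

The standard primal-dual pair for 'max c^T x s.t. A x <= b, x >= 0' is:
  Dual:  min b^T y  s.t.  A^T y >= c,  y >= 0.

So the dual LP is:
  minimize  10y1 + 8y2 + 4y3 + 5y4
  subject to:
    y1 + y3 + y4 >= 4
    y2 + 2y3 + y4 >= 4
    y1, y2, y3, y4 >= 0

Solving the primal: x* = (4, 0).
  primal value c^T x* = 16.
Solving the dual: y* = (0, 0, 4, 0).
  dual value b^T y* = 16.
Strong duality: c^T x* = b^T y*. Confirmed.

16


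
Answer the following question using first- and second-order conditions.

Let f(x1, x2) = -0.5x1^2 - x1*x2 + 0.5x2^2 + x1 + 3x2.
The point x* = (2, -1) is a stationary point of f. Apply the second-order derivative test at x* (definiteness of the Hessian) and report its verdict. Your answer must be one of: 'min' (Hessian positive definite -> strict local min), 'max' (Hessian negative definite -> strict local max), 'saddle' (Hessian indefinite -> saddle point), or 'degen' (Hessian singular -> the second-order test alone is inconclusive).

Compute the Hessian H = grad^2 f:
  H = [[-1, -1], [-1, 1]]
Verify stationarity: grad f(x*) = H x* + g = (0, 0).
Eigenvalues of H: -1.4142, 1.4142.
Eigenvalues have mixed signs, so H is indefinite -> x* is a saddle point.

saddle


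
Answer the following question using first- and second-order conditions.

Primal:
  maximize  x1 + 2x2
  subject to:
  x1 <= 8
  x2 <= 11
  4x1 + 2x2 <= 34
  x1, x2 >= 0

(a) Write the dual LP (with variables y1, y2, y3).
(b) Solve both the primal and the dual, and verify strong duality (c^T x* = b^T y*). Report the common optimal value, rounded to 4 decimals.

The standard primal-dual pair for 'max c^T x s.t. A x <= b, x >= 0' is:
  Dual:  min b^T y  s.t.  A^T y >= c,  y >= 0.

So the dual LP is:
  minimize  8y1 + 11y2 + 34y3
  subject to:
    y1 + 4y3 >= 1
    y2 + 2y3 >= 2
    y1, y2, y3 >= 0

Solving the primal: x* = (3, 11).
  primal value c^T x* = 25.
Solving the dual: y* = (0, 1.5, 0.25).
  dual value b^T y* = 25.
Strong duality: c^T x* = b^T y*. Confirmed.

25


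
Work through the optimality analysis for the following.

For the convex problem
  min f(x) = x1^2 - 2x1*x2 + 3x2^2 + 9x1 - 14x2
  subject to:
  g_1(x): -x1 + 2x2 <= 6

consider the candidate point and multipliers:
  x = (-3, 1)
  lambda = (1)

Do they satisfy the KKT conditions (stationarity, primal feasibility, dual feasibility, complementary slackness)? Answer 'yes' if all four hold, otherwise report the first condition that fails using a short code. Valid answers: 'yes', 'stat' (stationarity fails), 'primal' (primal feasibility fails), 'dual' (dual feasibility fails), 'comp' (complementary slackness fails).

Gradient of f: grad f(x) = Q x + c = (1, -2)
Constraint values g_i(x) = a_i^T x - b_i:
  g_1((-3, 1)) = -1
Stationarity residual: grad f(x) + sum_i lambda_i a_i = (0, 0)
  -> stationarity OK
Primal feasibility (all g_i <= 0): OK
Dual feasibility (all lambda_i >= 0): OK
Complementary slackness (lambda_i * g_i(x) = 0 for all i): FAILS

Verdict: the first failing condition is complementary_slackness -> comp.

comp


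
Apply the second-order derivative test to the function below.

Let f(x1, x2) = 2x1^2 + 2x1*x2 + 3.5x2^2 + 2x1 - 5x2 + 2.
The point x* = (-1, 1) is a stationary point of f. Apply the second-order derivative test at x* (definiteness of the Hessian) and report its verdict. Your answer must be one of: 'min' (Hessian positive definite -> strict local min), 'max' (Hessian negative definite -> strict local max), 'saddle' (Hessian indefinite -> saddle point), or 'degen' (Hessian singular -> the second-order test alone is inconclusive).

Compute the Hessian H = grad^2 f:
  H = [[4, 2], [2, 7]]
Verify stationarity: grad f(x*) = H x* + g = (0, 0).
Eigenvalues of H: 3, 8.
Both eigenvalues > 0, so H is positive definite -> x* is a strict local min.

min


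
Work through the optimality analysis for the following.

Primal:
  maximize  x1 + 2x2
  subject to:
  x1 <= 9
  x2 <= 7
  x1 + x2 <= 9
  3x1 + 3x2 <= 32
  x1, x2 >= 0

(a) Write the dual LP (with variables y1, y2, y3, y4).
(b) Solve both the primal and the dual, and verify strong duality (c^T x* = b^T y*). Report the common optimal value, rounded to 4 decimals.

The standard primal-dual pair for 'max c^T x s.t. A x <= b, x >= 0' is:
  Dual:  min b^T y  s.t.  A^T y >= c,  y >= 0.

So the dual LP is:
  minimize  9y1 + 7y2 + 9y3 + 32y4
  subject to:
    y1 + y3 + 3y4 >= 1
    y2 + y3 + 3y4 >= 2
    y1, y2, y3, y4 >= 0

Solving the primal: x* = (2, 7).
  primal value c^T x* = 16.
Solving the dual: y* = (0, 1, 1, 0).
  dual value b^T y* = 16.
Strong duality: c^T x* = b^T y*. Confirmed.

16


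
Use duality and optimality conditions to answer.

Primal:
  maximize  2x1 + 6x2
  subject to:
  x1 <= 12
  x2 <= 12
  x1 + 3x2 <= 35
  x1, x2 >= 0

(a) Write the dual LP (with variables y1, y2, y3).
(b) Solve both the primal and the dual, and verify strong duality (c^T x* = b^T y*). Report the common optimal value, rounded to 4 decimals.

The standard primal-dual pair for 'max c^T x s.t. A x <= b, x >= 0' is:
  Dual:  min b^T y  s.t.  A^T y >= c,  y >= 0.

So the dual LP is:
  minimize  12y1 + 12y2 + 35y3
  subject to:
    y1 + y3 >= 2
    y2 + 3y3 >= 6
    y1, y2, y3 >= 0

Solving the primal: x* = (0, 11.6667).
  primal value c^T x* = 70.
Solving the dual: y* = (0, 0, 2).
  dual value b^T y* = 70.
Strong duality: c^T x* = b^T y*. Confirmed.

70


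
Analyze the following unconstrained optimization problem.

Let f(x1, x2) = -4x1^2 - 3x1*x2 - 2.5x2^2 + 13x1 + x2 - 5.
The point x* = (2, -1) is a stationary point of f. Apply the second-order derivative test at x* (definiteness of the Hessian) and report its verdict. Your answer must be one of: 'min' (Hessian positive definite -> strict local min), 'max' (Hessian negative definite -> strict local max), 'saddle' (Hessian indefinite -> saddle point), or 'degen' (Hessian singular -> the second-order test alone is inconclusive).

Compute the Hessian H = grad^2 f:
  H = [[-8, -3], [-3, -5]]
Verify stationarity: grad f(x*) = H x* + g = (0, 0).
Eigenvalues of H: -9.8541, -3.1459.
Both eigenvalues < 0, so H is negative definite -> x* is a strict local max.

max


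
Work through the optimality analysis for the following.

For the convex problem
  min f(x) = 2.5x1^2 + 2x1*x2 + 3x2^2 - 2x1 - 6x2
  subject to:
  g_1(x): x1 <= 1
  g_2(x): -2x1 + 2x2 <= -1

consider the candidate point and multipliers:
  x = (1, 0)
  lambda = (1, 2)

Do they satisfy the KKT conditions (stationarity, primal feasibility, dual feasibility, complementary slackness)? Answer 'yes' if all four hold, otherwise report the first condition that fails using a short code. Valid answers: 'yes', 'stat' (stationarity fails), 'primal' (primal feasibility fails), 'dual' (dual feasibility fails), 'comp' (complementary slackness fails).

Gradient of f: grad f(x) = Q x + c = (3, -4)
Constraint values g_i(x) = a_i^T x - b_i:
  g_1((1, 0)) = 0
  g_2((1, 0)) = -1
Stationarity residual: grad f(x) + sum_i lambda_i a_i = (0, 0)
  -> stationarity OK
Primal feasibility (all g_i <= 0): OK
Dual feasibility (all lambda_i >= 0): OK
Complementary slackness (lambda_i * g_i(x) = 0 for all i): FAILS

Verdict: the first failing condition is complementary_slackness -> comp.

comp


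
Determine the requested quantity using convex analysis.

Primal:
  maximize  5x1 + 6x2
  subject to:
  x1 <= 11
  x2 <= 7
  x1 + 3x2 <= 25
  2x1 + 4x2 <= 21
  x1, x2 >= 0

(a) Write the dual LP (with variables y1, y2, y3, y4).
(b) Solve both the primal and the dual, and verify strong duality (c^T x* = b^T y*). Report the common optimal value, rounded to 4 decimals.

The standard primal-dual pair for 'max c^T x s.t. A x <= b, x >= 0' is:
  Dual:  min b^T y  s.t.  A^T y >= c,  y >= 0.

So the dual LP is:
  minimize  11y1 + 7y2 + 25y3 + 21y4
  subject to:
    y1 + y3 + 2y4 >= 5
    y2 + 3y3 + 4y4 >= 6
    y1, y2, y3, y4 >= 0

Solving the primal: x* = (10.5, 0).
  primal value c^T x* = 52.5.
Solving the dual: y* = (0, 0, 0, 2.5).
  dual value b^T y* = 52.5.
Strong duality: c^T x* = b^T y*. Confirmed.

52.5


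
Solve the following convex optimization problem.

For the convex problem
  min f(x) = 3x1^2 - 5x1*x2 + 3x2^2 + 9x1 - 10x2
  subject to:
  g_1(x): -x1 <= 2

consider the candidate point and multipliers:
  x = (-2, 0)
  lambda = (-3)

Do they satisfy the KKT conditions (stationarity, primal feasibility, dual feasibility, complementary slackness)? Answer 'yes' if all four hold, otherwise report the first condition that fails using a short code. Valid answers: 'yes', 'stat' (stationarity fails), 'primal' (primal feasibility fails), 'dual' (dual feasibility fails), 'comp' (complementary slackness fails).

Gradient of f: grad f(x) = Q x + c = (-3, 0)
Constraint values g_i(x) = a_i^T x - b_i:
  g_1((-2, 0)) = 0
Stationarity residual: grad f(x) + sum_i lambda_i a_i = (0, 0)
  -> stationarity OK
Primal feasibility (all g_i <= 0): OK
Dual feasibility (all lambda_i >= 0): FAILS
Complementary slackness (lambda_i * g_i(x) = 0 for all i): OK

Verdict: the first failing condition is dual_feasibility -> dual.

dual


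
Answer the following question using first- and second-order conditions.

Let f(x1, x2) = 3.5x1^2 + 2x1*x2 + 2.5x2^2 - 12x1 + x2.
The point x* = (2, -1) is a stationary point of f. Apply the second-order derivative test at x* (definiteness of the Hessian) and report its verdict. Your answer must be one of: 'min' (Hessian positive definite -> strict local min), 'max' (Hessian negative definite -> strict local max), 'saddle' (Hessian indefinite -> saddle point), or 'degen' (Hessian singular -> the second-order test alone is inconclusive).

Compute the Hessian H = grad^2 f:
  H = [[7, 2], [2, 5]]
Verify stationarity: grad f(x*) = H x* + g = (0, 0).
Eigenvalues of H: 3.7639, 8.2361.
Both eigenvalues > 0, so H is positive definite -> x* is a strict local min.

min


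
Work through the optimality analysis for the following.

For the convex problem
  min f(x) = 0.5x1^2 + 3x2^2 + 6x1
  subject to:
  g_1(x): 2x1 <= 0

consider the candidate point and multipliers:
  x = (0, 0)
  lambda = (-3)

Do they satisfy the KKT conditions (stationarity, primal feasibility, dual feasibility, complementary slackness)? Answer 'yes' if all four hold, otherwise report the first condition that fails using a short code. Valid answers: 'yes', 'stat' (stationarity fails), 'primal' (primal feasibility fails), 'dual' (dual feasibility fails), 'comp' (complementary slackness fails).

Gradient of f: grad f(x) = Q x + c = (6, 0)
Constraint values g_i(x) = a_i^T x - b_i:
  g_1((0, 0)) = 0
Stationarity residual: grad f(x) + sum_i lambda_i a_i = (0, 0)
  -> stationarity OK
Primal feasibility (all g_i <= 0): OK
Dual feasibility (all lambda_i >= 0): FAILS
Complementary slackness (lambda_i * g_i(x) = 0 for all i): OK

Verdict: the first failing condition is dual_feasibility -> dual.

dual


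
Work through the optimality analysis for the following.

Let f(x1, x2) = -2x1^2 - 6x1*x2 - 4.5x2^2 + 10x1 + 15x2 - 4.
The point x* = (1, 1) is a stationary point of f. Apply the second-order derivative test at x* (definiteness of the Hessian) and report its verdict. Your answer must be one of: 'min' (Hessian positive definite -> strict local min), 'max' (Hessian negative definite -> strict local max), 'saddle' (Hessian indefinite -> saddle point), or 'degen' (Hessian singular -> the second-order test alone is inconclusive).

Compute the Hessian H = grad^2 f:
  H = [[-4, -6], [-6, -9]]
Verify stationarity: grad f(x*) = H x* + g = (0, 0).
Eigenvalues of H: -13, 0.
H has a zero eigenvalue (singular; negative semidefinite but not definite), so H is neither positive definite, negative definite, nor indefinite. The second-order test alone is inconclusive -> degen.
(Indeed, f is constant along the null direction of H through x*, so x* is not a strict local extremum.)

degen


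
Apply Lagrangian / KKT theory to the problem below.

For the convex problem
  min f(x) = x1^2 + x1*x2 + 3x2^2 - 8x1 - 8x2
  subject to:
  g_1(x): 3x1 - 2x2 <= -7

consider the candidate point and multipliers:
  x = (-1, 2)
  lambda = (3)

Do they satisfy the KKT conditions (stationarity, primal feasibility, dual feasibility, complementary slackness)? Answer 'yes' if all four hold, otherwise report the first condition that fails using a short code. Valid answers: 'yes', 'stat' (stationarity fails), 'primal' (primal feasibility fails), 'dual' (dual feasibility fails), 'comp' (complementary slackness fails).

Gradient of f: grad f(x) = Q x + c = (-8, 3)
Constraint values g_i(x) = a_i^T x - b_i:
  g_1((-1, 2)) = 0
Stationarity residual: grad f(x) + sum_i lambda_i a_i = (1, -3)
  -> stationarity FAILS
Primal feasibility (all g_i <= 0): OK
Dual feasibility (all lambda_i >= 0): OK
Complementary slackness (lambda_i * g_i(x) = 0 for all i): OK

Verdict: the first failing condition is stationarity -> stat.

stat


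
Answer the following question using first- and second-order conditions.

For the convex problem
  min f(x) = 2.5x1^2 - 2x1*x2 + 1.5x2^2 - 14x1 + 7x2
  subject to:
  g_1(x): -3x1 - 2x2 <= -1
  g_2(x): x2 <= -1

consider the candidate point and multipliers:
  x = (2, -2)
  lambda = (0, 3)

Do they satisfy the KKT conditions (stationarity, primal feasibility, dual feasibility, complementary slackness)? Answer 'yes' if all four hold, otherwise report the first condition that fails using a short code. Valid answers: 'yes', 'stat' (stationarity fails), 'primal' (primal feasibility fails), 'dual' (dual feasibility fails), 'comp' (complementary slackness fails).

Gradient of f: grad f(x) = Q x + c = (0, -3)
Constraint values g_i(x) = a_i^T x - b_i:
  g_1((2, -2)) = -1
  g_2((2, -2)) = -1
Stationarity residual: grad f(x) + sum_i lambda_i a_i = (0, 0)
  -> stationarity OK
Primal feasibility (all g_i <= 0): OK
Dual feasibility (all lambda_i >= 0): OK
Complementary slackness (lambda_i * g_i(x) = 0 for all i): FAILS

Verdict: the first failing condition is complementary_slackness -> comp.

comp


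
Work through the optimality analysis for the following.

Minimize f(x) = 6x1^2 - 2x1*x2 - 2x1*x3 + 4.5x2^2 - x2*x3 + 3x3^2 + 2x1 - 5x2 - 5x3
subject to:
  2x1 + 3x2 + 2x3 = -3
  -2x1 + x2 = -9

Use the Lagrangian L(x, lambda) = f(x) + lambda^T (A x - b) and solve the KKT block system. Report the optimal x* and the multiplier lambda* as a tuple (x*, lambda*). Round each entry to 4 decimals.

Form the Lagrangian:
  L(x, lambda) = (1/2) x^T Q x + c^T x + lambda^T (A x - b)
Stationarity (grad_x L = 0): Q x + c + A^T lambda = 0.
Primal feasibility: A x = b.

This gives the KKT block system:
  [ Q   A^T ] [ x     ]   [-c ]
  [ A    0  ] [ lambda ] = [ b ]

Solving the linear system:
  x*      = (3, -3, 0)
  lambda* = (4, 26)
  f(x*)   = 133.5

x* = (3, -3, 0), lambda* = (4, 26)


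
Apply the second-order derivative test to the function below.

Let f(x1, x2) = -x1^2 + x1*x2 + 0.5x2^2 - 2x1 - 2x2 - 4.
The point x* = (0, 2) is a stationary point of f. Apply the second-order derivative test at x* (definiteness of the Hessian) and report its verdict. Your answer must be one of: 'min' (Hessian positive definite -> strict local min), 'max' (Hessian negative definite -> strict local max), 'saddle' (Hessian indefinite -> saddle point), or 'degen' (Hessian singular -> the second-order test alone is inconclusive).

Compute the Hessian H = grad^2 f:
  H = [[-2, 1], [1, 1]]
Verify stationarity: grad f(x*) = H x* + g = (0, 0).
Eigenvalues of H: -2.3028, 1.3028.
Eigenvalues have mixed signs, so H is indefinite -> x* is a saddle point.

saddle


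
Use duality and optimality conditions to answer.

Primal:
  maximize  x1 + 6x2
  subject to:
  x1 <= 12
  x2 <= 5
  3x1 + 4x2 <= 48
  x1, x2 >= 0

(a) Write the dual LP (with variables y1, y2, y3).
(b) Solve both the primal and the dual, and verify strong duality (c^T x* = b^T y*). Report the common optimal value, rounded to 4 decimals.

The standard primal-dual pair for 'max c^T x s.t. A x <= b, x >= 0' is:
  Dual:  min b^T y  s.t.  A^T y >= c,  y >= 0.

So the dual LP is:
  minimize  12y1 + 5y2 + 48y3
  subject to:
    y1 + 3y3 >= 1
    y2 + 4y3 >= 6
    y1, y2, y3 >= 0

Solving the primal: x* = (9.3333, 5).
  primal value c^T x* = 39.3333.
Solving the dual: y* = (0, 4.6667, 0.3333).
  dual value b^T y* = 39.3333.
Strong duality: c^T x* = b^T y*. Confirmed.

39.3333


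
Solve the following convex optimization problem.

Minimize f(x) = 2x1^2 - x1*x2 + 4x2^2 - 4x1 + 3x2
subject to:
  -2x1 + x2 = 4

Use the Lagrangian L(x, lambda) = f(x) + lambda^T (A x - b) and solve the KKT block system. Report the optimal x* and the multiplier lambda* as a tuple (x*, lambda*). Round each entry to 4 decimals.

Form the Lagrangian:
  L(x, lambda) = (1/2) x^T Q x + c^T x + lambda^T (A x - b)
Stationarity (grad_x L = 0): Q x + c + A^T lambda = 0.
Primal feasibility: A x = b.

This gives the KKT block system:
  [ Q   A^T ] [ x     ]   [-c ]
  [ A    0  ] [ lambda ] = [ b ]

Solving the linear system:
  x*      = (-1.9375, 0.125)
  lambda* = (-5.9375)
  f(x*)   = 15.9375

x* = (-1.9375, 0.125), lambda* = (-5.9375)


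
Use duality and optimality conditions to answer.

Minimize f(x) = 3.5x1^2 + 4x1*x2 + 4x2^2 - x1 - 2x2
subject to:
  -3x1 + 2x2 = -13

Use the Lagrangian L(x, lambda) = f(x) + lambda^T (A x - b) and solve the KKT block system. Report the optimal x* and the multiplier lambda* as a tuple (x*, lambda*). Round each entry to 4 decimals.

Form the Lagrangian:
  L(x, lambda) = (1/2) x^T Q x + c^T x + lambda^T (A x - b)
Stationarity (grad_x L = 0): Q x + c + A^T lambda = 0.
Primal feasibility: A x = b.

This gives the KKT block system:
  [ Q   A^T ] [ x     ]   [-c ]
  [ A    0  ] [ lambda ] = [ b ]

Solving the linear system:
  x*      = (2.9189, -2.1216)
  lambda* = (3.6486)
  f(x*)   = 24.3784

x* = (2.9189, -2.1216), lambda* = (3.6486)


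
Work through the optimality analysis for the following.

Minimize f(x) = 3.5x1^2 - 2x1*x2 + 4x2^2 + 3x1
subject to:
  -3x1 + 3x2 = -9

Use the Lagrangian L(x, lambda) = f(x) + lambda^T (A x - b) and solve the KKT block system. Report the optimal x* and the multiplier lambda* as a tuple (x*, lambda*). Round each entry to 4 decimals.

Form the Lagrangian:
  L(x, lambda) = (1/2) x^T Q x + c^T x + lambda^T (A x - b)
Stationarity (grad_x L = 0): Q x + c + A^T lambda = 0.
Primal feasibility: A x = b.

This gives the KKT block system:
  [ Q   A^T ] [ x     ]   [-c ]
  [ A    0  ] [ lambda ] = [ b ]

Solving the linear system:
  x*      = (1.3636, -1.6364)
  lambda* = (5.2727)
  f(x*)   = 25.7727

x* = (1.3636, -1.6364), lambda* = (5.2727)


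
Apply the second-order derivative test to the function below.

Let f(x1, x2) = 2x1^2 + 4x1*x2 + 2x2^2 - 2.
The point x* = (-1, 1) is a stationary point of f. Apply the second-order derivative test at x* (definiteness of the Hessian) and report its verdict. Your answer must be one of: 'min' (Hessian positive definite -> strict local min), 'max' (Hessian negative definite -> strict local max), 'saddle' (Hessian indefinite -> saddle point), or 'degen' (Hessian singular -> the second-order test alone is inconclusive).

Compute the Hessian H = grad^2 f:
  H = [[4, 4], [4, 4]]
Verify stationarity: grad f(x*) = H x* + g = (0, 0).
Eigenvalues of H: 0, 8.
H has a zero eigenvalue (singular; positive semidefinite but not definite), so H is neither positive definite, negative definite, nor indefinite. The second-order test alone is inconclusive -> degen.
(Indeed, f is constant along the null direction of H through x*, so x* is not a strict local extremum.)

degen


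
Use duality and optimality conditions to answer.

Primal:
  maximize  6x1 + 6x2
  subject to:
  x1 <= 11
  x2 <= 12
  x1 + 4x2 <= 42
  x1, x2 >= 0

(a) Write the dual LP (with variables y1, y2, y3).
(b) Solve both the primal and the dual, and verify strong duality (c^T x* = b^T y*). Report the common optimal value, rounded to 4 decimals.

The standard primal-dual pair for 'max c^T x s.t. A x <= b, x >= 0' is:
  Dual:  min b^T y  s.t.  A^T y >= c,  y >= 0.

So the dual LP is:
  minimize  11y1 + 12y2 + 42y3
  subject to:
    y1 + y3 >= 6
    y2 + 4y3 >= 6
    y1, y2, y3 >= 0

Solving the primal: x* = (11, 7.75).
  primal value c^T x* = 112.5.
Solving the dual: y* = (4.5, 0, 1.5).
  dual value b^T y* = 112.5.
Strong duality: c^T x* = b^T y*. Confirmed.

112.5


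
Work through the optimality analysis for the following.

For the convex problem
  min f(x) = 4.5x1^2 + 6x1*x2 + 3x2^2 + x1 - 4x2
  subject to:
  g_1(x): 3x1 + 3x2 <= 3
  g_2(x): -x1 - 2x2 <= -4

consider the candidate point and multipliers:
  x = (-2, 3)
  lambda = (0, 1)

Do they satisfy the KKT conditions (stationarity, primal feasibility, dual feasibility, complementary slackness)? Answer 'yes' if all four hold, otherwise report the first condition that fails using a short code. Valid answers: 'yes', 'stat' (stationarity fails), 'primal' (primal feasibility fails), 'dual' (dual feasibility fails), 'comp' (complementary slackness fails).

Gradient of f: grad f(x) = Q x + c = (1, 2)
Constraint values g_i(x) = a_i^T x - b_i:
  g_1((-2, 3)) = 0
  g_2((-2, 3)) = 0
Stationarity residual: grad f(x) + sum_i lambda_i a_i = (0, 0)
  -> stationarity OK
Primal feasibility (all g_i <= 0): OK
Dual feasibility (all lambda_i >= 0): OK
Complementary slackness (lambda_i * g_i(x) = 0 for all i): OK

Verdict: yes, KKT holds.

yes


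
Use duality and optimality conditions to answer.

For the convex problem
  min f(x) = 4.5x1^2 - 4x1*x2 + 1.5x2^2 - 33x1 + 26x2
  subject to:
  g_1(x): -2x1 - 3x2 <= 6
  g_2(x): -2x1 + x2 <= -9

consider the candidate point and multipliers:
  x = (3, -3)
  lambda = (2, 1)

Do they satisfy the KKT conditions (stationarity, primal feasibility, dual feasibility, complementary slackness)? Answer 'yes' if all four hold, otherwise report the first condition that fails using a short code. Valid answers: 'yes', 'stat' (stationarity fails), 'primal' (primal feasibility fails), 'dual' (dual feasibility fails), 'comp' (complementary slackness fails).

Gradient of f: grad f(x) = Q x + c = (6, 5)
Constraint values g_i(x) = a_i^T x - b_i:
  g_1((3, -3)) = -3
  g_2((3, -3)) = 0
Stationarity residual: grad f(x) + sum_i lambda_i a_i = (0, 0)
  -> stationarity OK
Primal feasibility (all g_i <= 0): OK
Dual feasibility (all lambda_i >= 0): OK
Complementary slackness (lambda_i * g_i(x) = 0 for all i): FAILS

Verdict: the first failing condition is complementary_slackness -> comp.

comp


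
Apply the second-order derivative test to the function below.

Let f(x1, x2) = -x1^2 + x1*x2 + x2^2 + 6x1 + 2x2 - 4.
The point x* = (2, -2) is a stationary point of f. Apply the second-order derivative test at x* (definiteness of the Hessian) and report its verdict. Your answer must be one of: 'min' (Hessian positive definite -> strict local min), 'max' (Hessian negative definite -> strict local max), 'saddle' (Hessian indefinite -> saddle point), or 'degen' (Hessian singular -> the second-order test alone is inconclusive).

Compute the Hessian H = grad^2 f:
  H = [[-2, 1], [1, 2]]
Verify stationarity: grad f(x*) = H x* + g = (0, 0).
Eigenvalues of H: -2.2361, 2.2361.
Eigenvalues have mixed signs, so H is indefinite -> x* is a saddle point.

saddle


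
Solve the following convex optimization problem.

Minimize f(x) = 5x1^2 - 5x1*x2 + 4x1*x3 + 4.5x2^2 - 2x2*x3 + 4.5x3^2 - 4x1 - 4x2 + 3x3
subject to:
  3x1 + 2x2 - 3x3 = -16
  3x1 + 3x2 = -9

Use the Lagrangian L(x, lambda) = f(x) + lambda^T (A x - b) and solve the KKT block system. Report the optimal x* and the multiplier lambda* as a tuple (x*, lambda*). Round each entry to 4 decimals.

Form the Lagrangian:
  L(x, lambda) = (1/2) x^T Q x + c^T x + lambda^T (A x - b)
Stationarity (grad_x L = 0): Q x + c + A^T lambda = 0.
Primal feasibility: A x = b.

This gives the KKT block system:
  [ Q   A^T ] [ x     ]   [-c ]
  [ A    0  ] [ lambda ] = [ b ]

Solving the linear system:
  x*      = (-2.2059, -0.7941, 2.598)
  lambda* = (6.3824, -2.4837)
  f(x*)   = 49.7794

x* = (-2.2059, -0.7941, 2.598), lambda* = (6.3824, -2.4837)


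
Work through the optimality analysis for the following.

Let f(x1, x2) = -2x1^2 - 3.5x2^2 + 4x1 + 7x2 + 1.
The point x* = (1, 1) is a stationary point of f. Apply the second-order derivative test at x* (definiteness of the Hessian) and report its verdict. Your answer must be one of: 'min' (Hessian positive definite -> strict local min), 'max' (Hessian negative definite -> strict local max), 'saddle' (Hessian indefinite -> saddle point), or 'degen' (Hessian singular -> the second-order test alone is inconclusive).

Compute the Hessian H = grad^2 f:
  H = [[-4, 0], [0, -7]]
Verify stationarity: grad f(x*) = H x* + g = (0, 0).
Eigenvalues of H: -7, -4.
Both eigenvalues < 0, so H is negative definite -> x* is a strict local max.

max


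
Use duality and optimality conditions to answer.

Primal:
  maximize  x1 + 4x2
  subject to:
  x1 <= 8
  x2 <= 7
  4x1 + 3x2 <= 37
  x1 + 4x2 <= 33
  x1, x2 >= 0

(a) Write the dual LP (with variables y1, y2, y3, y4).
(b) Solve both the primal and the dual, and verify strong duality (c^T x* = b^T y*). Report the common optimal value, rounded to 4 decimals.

The standard primal-dual pair for 'max c^T x s.t. A x <= b, x >= 0' is:
  Dual:  min b^T y  s.t.  A^T y >= c,  y >= 0.

So the dual LP is:
  minimize  8y1 + 7y2 + 37y3 + 33y4
  subject to:
    y1 + 4y3 + y4 >= 1
    y2 + 3y3 + 4y4 >= 4
    y1, y2, y3, y4 >= 0

Solving the primal: x* = (4, 7).
  primal value c^T x* = 32.
Solving the dual: y* = (0, 3.25, 0.25, 0).
  dual value b^T y* = 32.
Strong duality: c^T x* = b^T y*. Confirmed.

32


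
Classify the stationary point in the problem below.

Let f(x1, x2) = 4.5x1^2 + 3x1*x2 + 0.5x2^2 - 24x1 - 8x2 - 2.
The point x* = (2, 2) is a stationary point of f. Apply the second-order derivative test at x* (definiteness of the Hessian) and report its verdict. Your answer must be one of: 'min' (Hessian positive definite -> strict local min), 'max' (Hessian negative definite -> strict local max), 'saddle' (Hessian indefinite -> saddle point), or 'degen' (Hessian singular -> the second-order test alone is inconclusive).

Compute the Hessian H = grad^2 f:
  H = [[9, 3], [3, 1]]
Verify stationarity: grad f(x*) = H x* + g = (0, 0).
Eigenvalues of H: 0, 10.
H has a zero eigenvalue (singular; positive semidefinite but not definite), so H is neither positive definite, negative definite, nor indefinite. The second-order test alone is inconclusive -> degen.
(Indeed, f is constant along the null direction of H through x*, so x* is not a strict local extremum.)

degen


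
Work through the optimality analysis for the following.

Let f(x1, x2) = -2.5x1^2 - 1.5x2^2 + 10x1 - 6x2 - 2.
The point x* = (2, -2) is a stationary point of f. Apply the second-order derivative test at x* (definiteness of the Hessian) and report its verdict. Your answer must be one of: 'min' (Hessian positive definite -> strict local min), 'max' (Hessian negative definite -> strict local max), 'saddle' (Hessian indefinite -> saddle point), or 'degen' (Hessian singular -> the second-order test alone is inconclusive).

Compute the Hessian H = grad^2 f:
  H = [[-5, 0], [0, -3]]
Verify stationarity: grad f(x*) = H x* + g = (0, 0).
Eigenvalues of H: -5, -3.
Both eigenvalues < 0, so H is negative definite -> x* is a strict local max.

max


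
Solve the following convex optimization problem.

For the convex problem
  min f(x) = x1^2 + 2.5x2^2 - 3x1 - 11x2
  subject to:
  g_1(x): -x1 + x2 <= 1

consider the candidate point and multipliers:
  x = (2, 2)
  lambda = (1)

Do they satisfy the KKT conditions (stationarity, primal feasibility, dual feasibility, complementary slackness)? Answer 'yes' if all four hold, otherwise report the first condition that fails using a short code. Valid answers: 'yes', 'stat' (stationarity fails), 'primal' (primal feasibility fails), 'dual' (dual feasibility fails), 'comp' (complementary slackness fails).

Gradient of f: grad f(x) = Q x + c = (1, -1)
Constraint values g_i(x) = a_i^T x - b_i:
  g_1((2, 2)) = -1
Stationarity residual: grad f(x) + sum_i lambda_i a_i = (0, 0)
  -> stationarity OK
Primal feasibility (all g_i <= 0): OK
Dual feasibility (all lambda_i >= 0): OK
Complementary slackness (lambda_i * g_i(x) = 0 for all i): FAILS

Verdict: the first failing condition is complementary_slackness -> comp.

comp


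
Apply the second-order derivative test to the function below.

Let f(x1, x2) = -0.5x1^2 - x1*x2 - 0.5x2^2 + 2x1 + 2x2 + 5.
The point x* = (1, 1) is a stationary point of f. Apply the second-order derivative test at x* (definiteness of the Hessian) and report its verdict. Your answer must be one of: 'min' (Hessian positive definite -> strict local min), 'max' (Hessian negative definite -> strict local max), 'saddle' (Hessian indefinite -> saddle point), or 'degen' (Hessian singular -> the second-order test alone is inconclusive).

Compute the Hessian H = grad^2 f:
  H = [[-1, -1], [-1, -1]]
Verify stationarity: grad f(x*) = H x* + g = (0, 0).
Eigenvalues of H: -2, 0.
H has a zero eigenvalue (singular; negative semidefinite but not definite), so H is neither positive definite, negative definite, nor indefinite. The second-order test alone is inconclusive -> degen.
(Indeed, f is constant along the null direction of H through x*, so x* is not a strict local extremum.)

degen
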